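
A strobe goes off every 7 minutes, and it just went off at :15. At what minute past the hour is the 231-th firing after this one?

12

231·7 = 1617.
1617 mod 60 = 57 (since 26·60 = 1560).
(15 + 57) mod 60 = 12.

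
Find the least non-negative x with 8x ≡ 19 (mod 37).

8⁻¹ ≡ 14 (mod 37) because 8·14 = 112 = 3·37 + 1.
Multiplying both sides by 14: x ≡ 14·19 = 266 ≡ 7 (mod 37).

7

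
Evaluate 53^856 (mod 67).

By repeated squaring mod 67: 53^1≡53, 53^2≡62, 53^4≡25, 53^8≡22, 53^16≡15, 53^32≡24, 53^64≡40, 53^128≡59, 53^256≡64, 53^512≡9.
Since 856 = 8 + 16 + 64 + 256 + 512 in binary, 53^856 ≡ 22·15·40·64·9 ≡ 40 (mod 67).

40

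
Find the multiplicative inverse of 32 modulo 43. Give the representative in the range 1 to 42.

39

43 = 1·32 + 11
32 = 2·11 + 10
11 = 1·10 + 1
10 = 10·1 + 0
Back-substituting gives 32·39 ≡ 1 (mod 43).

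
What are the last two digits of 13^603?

97

Successive squares of 13 mod 100: 13^1≡13, 13^2≡69, 13^4≡61, 13^8≡21, 13^16≡41, 13^32≡81, 13^64≡61, 13^128≡21, 13^256≡41, 13^512≡81.
Since 603 = 1 + 2 + 8 + 16 + 64 + 512 in binary, 13^603 ≡ 13·69·21·41·61·81 ≡ 97 (mod 100).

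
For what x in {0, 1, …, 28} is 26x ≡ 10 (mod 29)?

16

26⁻¹ ≡ 19 (mod 29) because 26·19 = 494 = 17·29 + 1.
Multiplying both sides by 19: x ≡ 19·10 = 190 ≡ 16 (mod 29).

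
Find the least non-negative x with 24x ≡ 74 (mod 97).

The inverse of 24 mod 97 is 93 (since 24·93 = 2232 ≡ 1).
Multiplying both sides by 93: x ≡ 93·74 = 6882 ≡ 92 (mod 97).
Check: 24·92 = 2208 = 22·97 + 74.

92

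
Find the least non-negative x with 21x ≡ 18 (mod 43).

7

The inverse of 21 mod 43 is 41 (since 21·41 = 861 ≡ 1).
So x ≡ 41·18 = 738 ≡ 7 (mod 43).
Check: 21·7 = 147 = 3·43 + 18.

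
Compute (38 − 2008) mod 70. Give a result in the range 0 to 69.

60

2008 − 28·70 = 48, so 2008 ≡ 48 (mod 70).
(38 − 48) mod 70 = 60.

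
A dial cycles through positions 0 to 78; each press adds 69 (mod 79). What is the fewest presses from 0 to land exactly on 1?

71

79 = 1·69 + 10
69 = 6·10 + 9
10 = 1·9 + 1
9 = 9·1 + 0
Back-substituting gives 69·71 ≡ 1 (mod 79).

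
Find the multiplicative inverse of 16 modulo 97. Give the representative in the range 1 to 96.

91

16·91 = 1456 = 15·97 + 1, so 16⁻¹ ≡ 91 (mod 97).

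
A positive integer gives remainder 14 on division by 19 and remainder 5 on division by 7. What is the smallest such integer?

Since 7·11 ≡ 1 (mod 19), take x = 5 + 7·((14−5)·11 mod 19) = 5 + 7·4 = 33.
Check: 33 mod 19 = 14, 33 mod 7 = 5.

33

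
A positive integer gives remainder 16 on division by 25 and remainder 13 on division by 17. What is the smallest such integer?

x ≡ 13 (mod 17) gives x ∈ {13, 30, 47, 64, 81, 98, 115, 132, …}.
The first of these with x mod 25 = 16 is 166.

166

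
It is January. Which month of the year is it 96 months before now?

Dividing 96 by 12 gives quotient 8 and remainder 0.
January − 0 months → January.

January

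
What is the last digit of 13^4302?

9

Last digits of 3^n: 3, 9, 7, 1 (period 4).
4302 mod 4 = 2, so the last digit matches 3^2 = 9.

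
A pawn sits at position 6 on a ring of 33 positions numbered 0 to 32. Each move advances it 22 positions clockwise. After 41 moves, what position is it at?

41·22 = 902.
902 mod 33 = 11 (since 27·33 = 891).
(6 + 11) mod 33 = 17.

17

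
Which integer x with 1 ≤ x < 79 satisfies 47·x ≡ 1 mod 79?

37

47·37 = 1739 = 22·79 + 1, so 47⁻¹ ≡ 37 (mod 79).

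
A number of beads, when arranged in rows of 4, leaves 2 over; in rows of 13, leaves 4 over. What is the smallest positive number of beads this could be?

Since 13·1 ≡ 1 (mod 4), take x = 4 + 13·((2−4)·1 mod 4) = 4 + 13·2 = 30.
Check: 30 mod 4 = 2, 30 mod 13 = 4.

30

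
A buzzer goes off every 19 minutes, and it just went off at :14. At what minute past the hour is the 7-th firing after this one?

7·19 = 133.
133 − 2·60 = 13, so 133 ≡ 13 (mod 60).
(14 + 13) mod 60 = 27.

27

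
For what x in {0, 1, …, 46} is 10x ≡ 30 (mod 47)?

3

The inverse of 10 mod 47 is 33 (since 10·33 = 330 ≡ 1).
Multiplying both sides by 33: x ≡ 33·30 = 990 ≡ 3 (mod 47).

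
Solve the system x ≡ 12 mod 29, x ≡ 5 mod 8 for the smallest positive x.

157

x ≡ 5 (mod 8) gives x ∈ {5, 13, 21, 29, 37, 45, 53, 61, …}.
The first of these with x mod 29 = 12 is 157.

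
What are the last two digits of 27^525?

By repeated squaring mod 100: 27^1≡27, 27^2≡29, 27^4≡41, 27^8≡81, 27^16≡61, 27^32≡21, 27^64≡41, 27^128≡81, 27^256≡61, 27^512≡21.
525 = 1 + 4 + 8 + 512, so 27^525 ≡ 27·41·81·21 ≡ 7 (mod 100).

07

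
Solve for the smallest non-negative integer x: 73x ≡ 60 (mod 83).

77

The inverse of 73 mod 83 is 58 (since 73·58 = 4234 ≡ 1).
Multiplying both sides by 58: x ≡ 58·60 = 3480 ≡ 77 (mod 83).
Check: 73·77 = 5621 = 67·83 + 60.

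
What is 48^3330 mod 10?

4

Last digits of 8^n: 8, 4, 2, 6 (period 4).
3330 mod 4 = 2, so the last digit matches 8^2 = 4.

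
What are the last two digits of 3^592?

By repeated squaring mod 100: 3^1≡3, 3^2≡9, 3^4≡81, 3^8≡61, 3^16≡21, 3^32≡41, 3^64≡81, 3^128≡61, 3^256≡21, 3^512≡41.
Since 592 = 16 + 64 + 512 in binary, 3^592 ≡ 21·81·41 ≡ 41 (mod 100).

41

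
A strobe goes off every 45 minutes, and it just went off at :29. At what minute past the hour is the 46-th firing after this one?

46·45 = 2070.
2070 mod 60 = 30 (since 34·60 = 2040).
(29 + 30) mod 60 = 59.

59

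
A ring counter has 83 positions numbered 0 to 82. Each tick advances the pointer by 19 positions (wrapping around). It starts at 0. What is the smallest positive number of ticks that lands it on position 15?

27

19⁻¹ ≡ 35 (mod 83) because 19·35 = 665 = 8·83 + 1.
So x ≡ 35·15 = 525 ≡ 27 (mod 83).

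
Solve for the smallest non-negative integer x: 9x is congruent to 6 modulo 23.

The inverse of 9 mod 23 is 18 (since 9·18 = 162 ≡ 1).
So x ≡ 18·6 = 108 ≡ 16 (mod 23).
Check: 9·16 = 144 = 6·23 + 6.

16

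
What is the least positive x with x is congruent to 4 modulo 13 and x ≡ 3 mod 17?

x ≡ 4 (mod 13) gives x ∈ {4, 17, 30, 43, 56, 69, 82, 95, …}.
The first of these with x mod 17 = 3 is 173.

173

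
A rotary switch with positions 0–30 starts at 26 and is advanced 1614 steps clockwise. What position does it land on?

28

1614 = 52·31 + 2, so 1614 mod 31 = 2.
(26 + 2) mod 31 = 28.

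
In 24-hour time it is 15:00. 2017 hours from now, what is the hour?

2017 − 84·24 = 1, so 2017 ≡ 1 (mod 24).
(15 + 1) mod 24 = 16.

16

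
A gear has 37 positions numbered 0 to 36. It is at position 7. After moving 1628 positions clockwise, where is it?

7

1628 mod 37 = 0 (since 44·37 = 1628).
(7 + 0) mod 37 = 7.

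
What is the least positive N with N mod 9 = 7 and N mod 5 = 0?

x ≡ 0 (mod 5) gives x ∈ {0, 5, 10, 15, 20, 25}.
The first of these with x mod 9 = 7 is 25.

25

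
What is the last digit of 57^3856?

1

Last digits of 7^n: 7, 9, 3, 1 (period 4).
3856 leaves remainder 0 on division by 4, so 57^3856 ends in 1.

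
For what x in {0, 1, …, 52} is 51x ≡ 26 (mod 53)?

51⁻¹ ≡ 26 (mod 53) because 51·26 = 1326 = 25·53 + 1.
Multiplying both sides by 26: x ≡ 26·26 = 676 ≡ 40 (mod 53).

40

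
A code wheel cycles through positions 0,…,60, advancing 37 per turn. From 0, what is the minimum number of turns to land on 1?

37⁻¹ ≡ 33 (mod 61) because 37·33 = 1221 = 20·61 + 1.
Multiplying both sides by 33: x ≡ 33·1 = 33 ≡ 33 (mod 61).

33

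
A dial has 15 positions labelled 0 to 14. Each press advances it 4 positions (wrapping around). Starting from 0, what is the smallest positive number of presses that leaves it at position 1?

4

15 = 3·4 + 3
4 = 1·3 + 1
3 = 3·1 + 0
Back-substituting gives 4·4 ≡ 1 (mod 15).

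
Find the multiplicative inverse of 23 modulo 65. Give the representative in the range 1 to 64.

65 = 2·23 + 19
23 = 1·19 + 4
19 = 4·4 + 3
4 = 1·3 + 1
3 = 3·1 + 0
Back-substituting gives 23·17 ≡ 1 (mod 65).

17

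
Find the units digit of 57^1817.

The units digit of 57^n cycles with period 4: 7, 9, 3, 1, …
1817 leaves remainder 1 on division by 4, so 57^1817 ends in 7.

7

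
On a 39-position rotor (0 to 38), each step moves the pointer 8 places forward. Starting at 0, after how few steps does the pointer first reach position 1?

The inverse of 8 mod 39 is 5 (since 8·5 = 40 ≡ 1).
So x ≡ 5·1 = 5 ≡ 5 (mod 39).
Check: 8·5 = 40 = 1·39 + 1.

5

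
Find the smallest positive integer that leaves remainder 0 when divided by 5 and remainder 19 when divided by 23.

Since 23·2 ≡ 1 (mod 5), take x = 19 + 23·((0−19)·2 mod 5) = 19 + 23·2 = 65.
Check: 65 mod 5 = 0, 65 mod 23 = 19.

65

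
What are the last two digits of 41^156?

By repeated squaring mod 100: 41^1≡41, 41^2≡81, 41^4≡61, 41^8≡21, 41^16≡41, 41^32≡81, 41^64≡61, 41^128≡21.
Since 156 = 4 + 8 + 16 + 128 in binary, 41^156 ≡ 61·21·41·21 ≡ 41 (mod 100).

41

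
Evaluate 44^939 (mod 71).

By repeated squaring mod 71: 44^1≡44, 44^2≡19, 44^4≡6, 44^8≡36, 44^16≡18, 44^32≡40, 44^64≡38, 44^128≡24, 44^256≡8, 44^512≡64.
939 = 1 + 2 + 8 + 32 + 128 + 256 + 512, so 44^939 ≡ 44·19·36·40·24·8·64 ≡ 33 (mod 71).

33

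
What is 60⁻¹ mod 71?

60·58 = 3480 = 49·71 + 1, so 60⁻¹ ≡ 58 (mod 71).

58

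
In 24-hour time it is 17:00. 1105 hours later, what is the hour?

1105 − 46·24 = 1, so 1105 ≡ 1 (mod 24).
(17 + 1) mod 24 = 18.

18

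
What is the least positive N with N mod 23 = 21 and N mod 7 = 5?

x ≡ 5 (mod 7) gives x ∈ {5, 12, 19, 26, 33, 40, 47, 54, …}.
The first of these with x mod 23 = 21 is 159.

159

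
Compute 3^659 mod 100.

67

Square-and-reduce mod 100: 3^1≡3, 3^2≡9, 3^4≡81, 3^8≡61, 3^16≡21, 3^32≡41, 3^64≡81, 3^128≡61, 3^256≡21, 3^512≡41.
659 = 1 + 2 + 16 + 128 + 512, so 3^659 ≡ 3·9·21·61·41 ≡ 67 (mod 100).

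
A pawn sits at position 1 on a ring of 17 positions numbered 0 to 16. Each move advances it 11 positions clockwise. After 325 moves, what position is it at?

325·11 = 3575.
Dividing 3575 by 17 gives quotient 210 and remainder 5.
(1 + 5) mod 17 = 6.

6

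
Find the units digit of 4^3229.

The units digit of 4^n cycles with period 2: 4, 6, …
3229 leaves remainder 1 on division by 2, so 4^3229 ends in 4.

4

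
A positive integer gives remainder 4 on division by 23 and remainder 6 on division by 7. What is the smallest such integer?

x ≡ 6 (mod 7) gives x ∈ {6, 13, 20, 27}.
The first of these with x mod 23 = 4 is 27.

27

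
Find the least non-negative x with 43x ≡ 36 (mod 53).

43⁻¹ ≡ 37 (mod 53) because 43·37 = 1591 = 30·53 + 1.
Multiplying both sides by 37: x ≡ 37·36 = 1332 ≡ 7 (mod 53).

7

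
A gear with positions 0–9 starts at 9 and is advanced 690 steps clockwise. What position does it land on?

690 = 69·10 + 0, so 690 mod 10 = 0.
(9 + 0) mod 10 = 9.

9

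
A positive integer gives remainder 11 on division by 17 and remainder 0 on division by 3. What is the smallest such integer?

x ≡ 0 (mod 3) gives x ∈ {0, 3, 6, 9, 12, 15, 18, 21, …}.
The first of these with x mod 17 = 11 is 45.

45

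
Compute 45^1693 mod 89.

Square-and-reduce mod 89: 45^1≡45, 45^2≡67, 45^4≡39, 45^8≡8, 45^16≡64, 45^32≡2, 45^64≡4, 45^128≡16, 45^256≡78, 45^512≡32, 45^1024≡45.
Since 1693 = 1 + 4 + 8 + 16 + 128 + 512 + 1024 in binary, 45^1693 ≡ 45·39·8·64·16·32·45 ≡ 2 (mod 89).

2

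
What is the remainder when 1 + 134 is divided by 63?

9

Dividing 134 by 63 gives quotient 2 and remainder 8.
(1 + 8) mod 63 = 9.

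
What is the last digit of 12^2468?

6

Last digits of 2^n: 2, 4, 8, 6 (period 4).
2468 mod 4 = 0, so the last digit matches 2^4 = 6.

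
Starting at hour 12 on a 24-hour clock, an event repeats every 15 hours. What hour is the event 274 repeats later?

18

274·15 = 4110.
4110 = 171·24 + 6, so 4110 mod 24 = 6.
(12 + 6) mod 24 = 18.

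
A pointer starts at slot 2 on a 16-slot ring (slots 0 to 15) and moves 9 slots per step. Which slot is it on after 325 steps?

325·9 = 2925.
2925 − 182·16 = 13, so 2925 ≡ 13 (mod 16).
(2 + 13) mod 16 = 15.

15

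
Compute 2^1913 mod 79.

4

By repeated squaring mod 79: 2^1≡2, 2^2≡4, 2^4≡16, 2^8≡19, 2^16≡45, 2^32≡50, 2^64≡51, 2^128≡73, 2^256≡36, 2^512≡32, 2^1024≡76.
Since 1913 = 1 + 8 + 16 + 32 + 64 + 256 + 512 + 1024 in binary, 2^1913 ≡ 2·19·45·50·51·36·32·76 ≡ 4 (mod 79).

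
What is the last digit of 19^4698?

1

Powers of 9 mod 10 repeat with period 2: 9, 1.
4698 leaves remainder 0 on division by 2, so 19^4698 ends in 1.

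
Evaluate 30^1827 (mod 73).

Square-and-reduce mod 73: 30^1≡30, 30^2≡24, 30^4≡65, 30^8≡64, 30^16≡8, 30^32≡64, 30^64≡8, 30^128≡64, 30^256≡8, 30^512≡64, 30^1024≡8.
1827 = 1 + 2 + 32 + 256 + 512 + 1024, so 30^1827 ≡ 30·24·64·8·64·8 ≡ 63 (mod 73).

63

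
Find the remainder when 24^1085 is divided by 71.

1

Square-and-reduce mod 71: 24^1≡24, 24^2≡8, 24^4≡64, 24^8≡49, 24^16≡58, 24^32≡27, 24^64≡19, 24^128≡6, 24^256≡36, 24^512≡18, 24^1024≡40.
Since 1085 = 1 + 4 + 8 + 16 + 32 + 1024 in binary, 24^1085 ≡ 24·64·49·58·27·40 ≡ 1 (mod 71).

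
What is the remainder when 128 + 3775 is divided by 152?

103

Dividing 3775 by 152 gives quotient 24 and remainder 127.
(128 + 127) mod 152 = 103.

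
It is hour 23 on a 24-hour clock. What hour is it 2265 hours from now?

8

Dividing 2265 by 24 gives quotient 94 and remainder 9.
(23 + 9) mod 24 = 8.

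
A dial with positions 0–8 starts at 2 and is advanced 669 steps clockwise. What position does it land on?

669 = 74·9 + 3, so 669 mod 9 = 3.
(2 + 3) mod 9 = 5.

5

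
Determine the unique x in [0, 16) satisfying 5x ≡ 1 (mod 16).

13

5⁻¹ ≡ 13 (mod 16) because 5·13 = 65 = 4·16 + 1.
Multiplying both sides by 13: x ≡ 13·1 = 13 ≡ 13 (mod 16).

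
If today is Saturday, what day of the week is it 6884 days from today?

Tuesday

Dividing 6884 by 7 gives quotient 983 and remainder 3.
Saturday + 3 days → Tuesday.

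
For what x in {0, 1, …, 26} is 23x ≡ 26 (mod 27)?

The inverse of 23 mod 27 is 20 (since 23·20 = 460 ≡ 1).
So x ≡ 20·26 = 520 ≡ 7 (mod 27).
Check: 23·7 = 161 = 5·27 + 26.

7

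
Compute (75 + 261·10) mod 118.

261·10 = 2610.
2610 mod 118 = 14 (since 22·118 = 2596).
(75 + 14) mod 118 = 89.

89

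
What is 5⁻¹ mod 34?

5·7 = 35 = 1·34 + 1, so 5⁻¹ ≡ 7 (mod 34).

7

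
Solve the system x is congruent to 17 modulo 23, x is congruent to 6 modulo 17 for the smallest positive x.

x ≡ 6 (mod 17) gives x ∈ {6, 23, 40}.
The first of these with x mod 23 = 17 is 40.

40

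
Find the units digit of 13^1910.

9

The units digit of 13^n cycles with period 4: 3, 9, 7, 1, …
1910 mod 4 = 2, so the last digit matches 3^2 = 9.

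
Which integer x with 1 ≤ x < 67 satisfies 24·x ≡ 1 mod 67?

24·14 = 336 = 5·67 + 1, so 24⁻¹ ≡ 14 (mod 67).

14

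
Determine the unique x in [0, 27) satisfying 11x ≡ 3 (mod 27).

11⁻¹ ≡ 5 (mod 27) because 11·5 = 55 = 2·27 + 1.
Multiplying both sides by 5: x ≡ 5·3 = 15 ≡ 15 (mod 27).

15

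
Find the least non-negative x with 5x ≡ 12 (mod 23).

7

5⁻¹ ≡ 14 (mod 23) because 5·14 = 70 = 3·23 + 1.
So x ≡ 14·12 = 168 ≡ 7 (mod 23).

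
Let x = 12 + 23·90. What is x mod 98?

24

23·90 = 2070.
Dividing 2070 by 98 gives quotient 21 and remainder 12.
(12 + 12) mod 98 = 24.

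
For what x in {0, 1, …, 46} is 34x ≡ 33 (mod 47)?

30

34⁻¹ ≡ 18 (mod 47) because 34·18 = 612 = 13·47 + 1.
Multiplying both sides by 18: x ≡ 18·33 = 594 ≡ 30 (mod 47).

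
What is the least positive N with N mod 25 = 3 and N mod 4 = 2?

x ≡ 2 (mod 4) gives x ∈ {2, 6, 10, 14, 18, 22, 26, 30, …}.
The first of these with x mod 25 = 3 is 78.

78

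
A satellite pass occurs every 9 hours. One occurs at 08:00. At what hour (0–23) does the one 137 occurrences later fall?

137·9 = 1233.
1233 mod 24 = 9 (since 51·24 = 1224).
(8 + 9) mod 24 = 17.

17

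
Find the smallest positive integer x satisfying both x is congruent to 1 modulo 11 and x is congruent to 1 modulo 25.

1

x ≡ 1 (mod 11) gives x ∈ {1}.
The first of these with x mod 25 = 1 is 1.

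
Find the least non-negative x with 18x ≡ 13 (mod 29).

18⁻¹ ≡ 21 (mod 29) because 18·21 = 378 = 13·29 + 1.
So x ≡ 21·13 = 273 ≡ 12 (mod 29).
Check: 18·12 = 216 = 7·29 + 13.

12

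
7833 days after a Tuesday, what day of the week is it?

Tuesday

7833 − 1119·7 = 0, so 7833 ≡ 0 (mod 7).
Tuesday + 0 days → Tuesday.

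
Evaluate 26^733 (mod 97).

58

Square-and-reduce mod 97: 26^1≡26, 26^2≡94, 26^4≡9, 26^8≡81, 26^16≡62, 26^32≡61, 26^64≡35, 26^128≡61, 26^256≡35, 26^512≡61.
733 = 1 + 4 + 8 + 16 + 64 + 128 + 512, so 26^733 ≡ 26·9·81·62·35·61·61 ≡ 58 (mod 97).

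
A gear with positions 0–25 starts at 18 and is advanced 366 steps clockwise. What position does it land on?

366 = 14·26 + 2, so 366 mod 26 = 2.
(18 + 2) mod 26 = 20.

20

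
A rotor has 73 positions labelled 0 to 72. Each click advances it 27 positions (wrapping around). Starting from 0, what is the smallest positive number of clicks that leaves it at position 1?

73 = 2·27 + 19
27 = 1·19 + 8
19 = 2·8 + 3
8 = 2·3 + 2
3 = 1·2 + 1
2 = 2·1 + 0
Back-substituting gives 27·46 ≡ 1 (mod 73).

46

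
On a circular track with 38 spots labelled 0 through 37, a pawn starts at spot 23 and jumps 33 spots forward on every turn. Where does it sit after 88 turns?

88·33 = 2904.
2904 mod 38 = 16 (since 76·38 = 2888).
(23 + 16) mod 38 = 1.

1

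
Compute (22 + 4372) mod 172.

4372 − 25·172 = 72, so 4372 ≡ 72 (mod 172).
(22 + 72) mod 172 = 94.

94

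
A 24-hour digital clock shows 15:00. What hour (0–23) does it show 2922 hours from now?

Dividing 2922 by 24 gives quotient 121 and remainder 18.
(15 + 18) mod 24 = 9.

9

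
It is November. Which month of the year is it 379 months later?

June

379 = 31·12 + 7, so 379 mod 12 = 7.
November + 7 months → June.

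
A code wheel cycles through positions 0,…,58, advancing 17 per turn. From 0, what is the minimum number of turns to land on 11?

18

17⁻¹ ≡ 7 (mod 59) because 17·7 = 119 = 2·59 + 1.
So x ≡ 7·11 = 77 ≡ 18 (mod 59).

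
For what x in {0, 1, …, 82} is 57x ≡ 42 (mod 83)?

75

The inverse of 57 mod 83 is 67 (since 57·67 = 3819 ≡ 1).
So x ≡ 67·42 = 2814 ≡ 75 (mod 83).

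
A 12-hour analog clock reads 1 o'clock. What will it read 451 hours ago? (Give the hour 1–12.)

451 mod 12 = 7 (since 37·12 = 444).
1 − 7 → 6 on a 12-hour dial.

6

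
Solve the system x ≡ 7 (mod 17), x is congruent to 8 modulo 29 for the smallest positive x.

Since 29·10 ≡ 1 (mod 17), take x = 8 + 29·((7−8)·10 mod 17) = 8 + 29·7 = 211.
Check: 211 mod 17 = 7, 211 mod 29 = 8.

211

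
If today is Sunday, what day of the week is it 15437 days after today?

Tuesday

15437 = 2205·7 + 2, so 15437 mod 7 = 2.
Sunday + 2 days → Tuesday.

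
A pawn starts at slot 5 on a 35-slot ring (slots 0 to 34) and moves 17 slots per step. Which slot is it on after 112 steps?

112·17 = 1904.
Dividing 1904 by 35 gives quotient 54 and remainder 14.
(5 + 14) mod 35 = 19.

19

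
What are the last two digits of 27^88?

By repeated squaring mod 100: 27^1≡27, 27^2≡29, 27^4≡41, 27^8≡81, 27^16≡61, 27^32≡21, 27^64≡41.
88 = 8 + 16 + 64, so 27^88 ≡ 81·61·41 ≡ 81 (mod 100).

81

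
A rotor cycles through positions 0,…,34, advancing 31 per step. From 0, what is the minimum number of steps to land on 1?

26

31⁻¹ ≡ 26 (mod 35) because 31·26 = 806 = 23·35 + 1.
So x ≡ 26·1 = 26 ≡ 26 (mod 35).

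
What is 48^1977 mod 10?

8

Last digits of 8^n: 8, 4, 2, 6 (period 4).
1977 leaves remainder 1 on division by 4, so 48^1977 ends in 8.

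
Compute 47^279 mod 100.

83

Successive squares of 47 mod 100: 47^1≡47, 47^2≡9, 47^4≡81, 47^8≡61, 47^16≡21, 47^32≡41, 47^64≡81, 47^128≡61, 47^256≡21.
Since 279 = 1 + 2 + 4 + 16 + 256 in binary, 47^279 ≡ 47·9·81·21·21 ≡ 83 (mod 100).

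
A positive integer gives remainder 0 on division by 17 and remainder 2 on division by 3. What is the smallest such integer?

x ≡ 2 (mod 3) gives x ∈ {2, 5, 8, 11, 14, 17}.
The first of these with x mod 17 = 0 is 17.

17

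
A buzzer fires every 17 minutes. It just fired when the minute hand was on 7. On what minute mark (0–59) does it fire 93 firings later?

93·17 = 1581.
1581 − 26·60 = 21, so 1581 ≡ 21 (mod 60).
(7 + 21) mod 60 = 28.

28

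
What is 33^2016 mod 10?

1

Last digits of 3^n: 3, 9, 7, 1 (period 4).
2016 mod 4 = 0, so the last digit matches 3^4 = 1.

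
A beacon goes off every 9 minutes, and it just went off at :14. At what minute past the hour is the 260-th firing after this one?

260·9 = 2340.
2340 − 39·60 = 0, so 2340 ≡ 0 (mod 60).
(14 + 0) mod 60 = 14.

14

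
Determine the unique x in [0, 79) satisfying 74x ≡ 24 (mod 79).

74⁻¹ ≡ 63 (mod 79) because 74·63 = 4662 = 59·79 + 1.
Multiplying both sides by 63: x ≡ 63·24 = 1512 ≡ 11 (mod 79).

11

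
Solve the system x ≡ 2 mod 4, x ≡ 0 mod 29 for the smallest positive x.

x ≡ 2 (mod 4) gives x ∈ {2, 6, 10, 14, 18, 22, 26, 30, …}.
The first of these with x mod 29 = 0 is 58.

58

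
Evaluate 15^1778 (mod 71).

Square-and-reduce mod 71: 15^1≡15, 15^2≡12, 15^4≡2, 15^8≡4, 15^16≡16, 15^32≡43, 15^64≡3, 15^128≡9, 15^256≡10, 15^512≡29, 15^1024≡60.
Since 1778 = 2 + 16 + 32 + 64 + 128 + 512 + 1024 in binary, 15^1778 ≡ 12·16·43·3·9·29·60 ≡ 57 (mod 71).

57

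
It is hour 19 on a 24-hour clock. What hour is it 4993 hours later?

20

Dividing 4993 by 24 gives quotient 208 and remainder 1.
(19 + 1) mod 24 = 20.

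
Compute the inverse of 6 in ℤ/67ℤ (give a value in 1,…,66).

6·56 = 336 = 5·67 + 1, so 6⁻¹ ≡ 56 (mod 67).

56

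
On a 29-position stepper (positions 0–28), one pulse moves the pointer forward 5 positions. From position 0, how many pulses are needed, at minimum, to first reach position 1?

29 = 5·5 + 4
5 = 1·4 + 1
4 = 4·1 + 0
Back-substituting gives 5·6 ≡ 1 (mod 29).

6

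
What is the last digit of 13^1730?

Powers of 3 mod 10 repeat with period 4: 3, 9, 7, 1.
1730 leaves remainder 2 on division by 4, so 13^1730 ends in 9.

9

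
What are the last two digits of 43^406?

Successive squares of 43 mod 100: 43^1≡43, 43^2≡49, 43^4≡1, 43^8≡1, 43^16≡1, 43^32≡1, 43^64≡1, 43^128≡1, 43^256≡1.
406 = 2 + 4 + 16 + 128 + 256, so 43^406 ≡ 49·1·1·1·1 ≡ 49 (mod 100).

49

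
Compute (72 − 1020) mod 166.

48

1020 = 6·166 + 24, so 1020 mod 166 = 24.
(72 − 24) mod 166 = 48.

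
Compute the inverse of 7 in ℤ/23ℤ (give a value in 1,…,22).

23 = 3·7 + 2
7 = 3·2 + 1
2 = 2·1 + 0
Back-substituting gives 7·10 ≡ 1 (mod 23).

10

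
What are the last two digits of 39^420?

Successive squares of 39 mod 100: 39^1≡39, 39^2≡21, 39^4≡41, 39^8≡81, 39^16≡61, 39^32≡21, 39^64≡41, 39^128≡81, 39^256≡61.
Since 420 = 4 + 32 + 128 + 256 in binary, 39^420 ≡ 41·21·81·61 ≡ 1 (mod 100).

01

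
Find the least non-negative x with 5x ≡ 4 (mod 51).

The inverse of 5 mod 51 is 41 (since 5·41 = 205 ≡ 1).
Multiplying both sides by 41: x ≡ 41·4 = 164 ≡ 11 (mod 51).
Check: 5·11 = 55 = 1·51 + 4.

11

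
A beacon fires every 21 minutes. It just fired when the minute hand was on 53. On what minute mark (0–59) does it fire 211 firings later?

211·21 = 4431.
4431 − 73·60 = 51, so 4431 ≡ 51 (mod 60).
(53 + 51) mod 60 = 44.

44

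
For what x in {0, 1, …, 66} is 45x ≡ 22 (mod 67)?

66

45⁻¹ ≡ 3 (mod 67) because 45·3 = 135 = 2·67 + 1.
Multiplying both sides by 3: x ≡ 3·22 = 66 ≡ 66 (mod 67).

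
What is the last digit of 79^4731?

9

Powers of 9 mod 10 repeat with period 2: 9, 1.
4731 leaves remainder 1 on division by 2, so 79^4731 ends in 9.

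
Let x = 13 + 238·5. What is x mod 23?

238·5 = 1190.
1190 = 51·23 + 17, so 1190 mod 23 = 17.
(13 + 17) mod 23 = 7.

7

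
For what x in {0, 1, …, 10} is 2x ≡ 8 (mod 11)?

4

The inverse of 2 mod 11 is 6 (since 2·6 = 12 ≡ 1).
Multiplying both sides by 6: x ≡ 6·8 = 48 ≡ 4 (mod 11).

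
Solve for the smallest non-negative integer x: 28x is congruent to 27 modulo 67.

28⁻¹ ≡ 12 (mod 67) because 28·12 = 336 = 5·67 + 1.
So x ≡ 12·27 = 324 ≡ 56 (mod 67).

56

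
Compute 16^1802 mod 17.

By repeated squaring mod 17: 16^1≡16, 16^2≡1, 16^4≡1, 16^8≡1, 16^16≡1, 16^32≡1, 16^64≡1, 16^128≡1, 16^256≡1, 16^512≡1, 16^1024≡1.
Since 1802 = 2 + 8 + 256 + 512 + 1024 in binary, 16^1802 ≡ 1·1·1·1·1 ≡ 1 (mod 17).

1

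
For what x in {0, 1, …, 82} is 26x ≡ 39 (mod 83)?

43

The inverse of 26 mod 83 is 16 (since 26·16 = 416 ≡ 1).
Multiplying both sides by 16: x ≡ 16·39 = 624 ≡ 43 (mod 83).
Check: 26·43 = 1118 = 13·83 + 39.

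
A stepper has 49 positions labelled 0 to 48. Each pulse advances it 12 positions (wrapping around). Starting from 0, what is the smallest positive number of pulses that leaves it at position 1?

45

12·45 = 540 = 11·49 + 1, so 12⁻¹ ≡ 45 (mod 49).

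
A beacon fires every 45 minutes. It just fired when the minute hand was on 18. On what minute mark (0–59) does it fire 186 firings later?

48

186·45 = 8370.
Dividing 8370 by 60 gives quotient 139 and remainder 30.
(18 + 30) mod 60 = 48.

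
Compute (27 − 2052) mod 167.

Dividing 2052 by 167 gives quotient 12 and remainder 48.
(27 − 48) mod 167 = 146.

146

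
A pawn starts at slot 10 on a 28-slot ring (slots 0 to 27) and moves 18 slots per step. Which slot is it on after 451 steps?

8

451·18 = 8118.
8118 − 289·28 = 26, so 8118 ≡ 26 (mod 28).
(10 + 26) mod 28 = 8.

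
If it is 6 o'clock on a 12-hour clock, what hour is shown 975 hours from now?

Dividing 975 by 12 gives quotient 81 and remainder 3.
6 + 3 → 9 on a 12-hour dial.

9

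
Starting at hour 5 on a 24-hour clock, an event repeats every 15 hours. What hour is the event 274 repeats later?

11

274·15 = 4110.
4110 mod 24 = 6 (since 171·24 = 4104).
(5 + 6) mod 24 = 11.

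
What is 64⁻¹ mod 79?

21

64·21 = 1344 = 17·79 + 1, so 64⁻¹ ≡ 21 (mod 79).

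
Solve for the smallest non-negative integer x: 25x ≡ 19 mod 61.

52

25⁻¹ ≡ 22 (mod 61) because 25·22 = 550 = 9·61 + 1.
Multiplying both sides by 22: x ≡ 22·19 = 418 ≡ 52 (mod 61).
Check: 25·52 = 1300 = 21·61 + 19.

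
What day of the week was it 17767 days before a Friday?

Thursday

17767 − 2538·7 = 1, so 17767 ≡ 1 (mod 7).
Friday − 1 day → Thursday.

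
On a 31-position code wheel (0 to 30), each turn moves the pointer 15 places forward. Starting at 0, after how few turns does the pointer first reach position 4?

23

15⁻¹ ≡ 29 (mod 31) because 15·29 = 435 = 14·31 + 1.
Multiplying both sides by 29: x ≡ 29·4 = 116 ≡ 23 (mod 31).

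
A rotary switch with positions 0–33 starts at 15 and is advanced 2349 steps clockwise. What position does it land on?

2349 mod 34 = 3 (since 69·34 = 2346).
(15 + 3) mod 34 = 18.

18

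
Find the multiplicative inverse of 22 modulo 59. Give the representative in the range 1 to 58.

51

59 = 2·22 + 15
22 = 1·15 + 7
15 = 2·7 + 1
7 = 7·1 + 0
Back-substituting gives 22·51 ≡ 1 (mod 59).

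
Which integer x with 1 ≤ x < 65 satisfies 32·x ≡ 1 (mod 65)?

32·63 = 2016 = 31·65 + 1, so 32⁻¹ ≡ 63 (mod 65).

63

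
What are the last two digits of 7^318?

49

Square-and-reduce mod 100: 7^1≡7, 7^2≡49, 7^4≡1, 7^8≡1, 7^16≡1, 7^32≡1, 7^64≡1, 7^128≡1, 7^256≡1.
318 = 2 + 4 + 8 + 16 + 32 + 256, so 7^318 ≡ 49·1·1·1·1·1 ≡ 49 (mod 100).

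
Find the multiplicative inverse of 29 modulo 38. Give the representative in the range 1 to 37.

21

29·21 = 609 = 16·38 + 1, so 29⁻¹ ≡ 21 (mod 38).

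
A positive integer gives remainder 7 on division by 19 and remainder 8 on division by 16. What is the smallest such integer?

216

Since 16·6 ≡ 1 (mod 19), take x = 8 + 16·((7−8)·6 mod 19) = 8 + 16·13 = 216.
Check: 216 mod 19 = 7, 216 mod 16 = 8.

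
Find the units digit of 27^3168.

Last digits of 7^n: 7, 9, 3, 1 (period 4).
3168 mod 4 = 0, so the last digit matches 7^4 = 1.

1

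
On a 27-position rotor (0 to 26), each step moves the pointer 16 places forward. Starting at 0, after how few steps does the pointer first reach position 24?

The inverse of 16 mod 27 is 22 (since 16·22 = 352 ≡ 1).
Multiplying both sides by 22: x ≡ 22·24 = 528 ≡ 15 (mod 27).
Check: 16·15 = 240 = 8·27 + 24.

15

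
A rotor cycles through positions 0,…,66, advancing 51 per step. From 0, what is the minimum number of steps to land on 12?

51⁻¹ ≡ 46 (mod 67) because 51·46 = 2346 = 35·67 + 1.
Multiplying both sides by 46: x ≡ 46·12 = 552 ≡ 16 (mod 67).

16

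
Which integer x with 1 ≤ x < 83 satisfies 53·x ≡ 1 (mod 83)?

83 = 1·53 + 30
53 = 1·30 + 23
30 = 1·23 + 7
23 = 3·7 + 2
7 = 3·2 + 1
2 = 2·1 + 0
Back-substituting gives 53·47 ≡ 1 (mod 83).

47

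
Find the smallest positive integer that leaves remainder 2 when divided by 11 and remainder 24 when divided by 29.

24

Since 29·8 ≡ 1 (mod 11), take x = 24 + 29·((2−24)·8 mod 11) = 24 + 29·0 = 24.
Check: 24 mod 11 = 2, 24 mod 29 = 24.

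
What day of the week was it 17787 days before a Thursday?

17787 = 2541·7 + 0, so 17787 mod 7 = 0.
Thursday − 0 days → Thursday.

Thursday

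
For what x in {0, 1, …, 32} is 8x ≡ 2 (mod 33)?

25

The inverse of 8 mod 33 is 29 (since 8·29 = 232 ≡ 1).
So x ≡ 29·2 = 58 ≡ 25 (mod 33).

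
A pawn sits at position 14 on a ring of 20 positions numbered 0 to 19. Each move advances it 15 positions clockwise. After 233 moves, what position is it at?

9

233·15 = 3495.
3495 mod 20 = 15 (since 174·20 = 3480).
(14 + 15) mod 20 = 9.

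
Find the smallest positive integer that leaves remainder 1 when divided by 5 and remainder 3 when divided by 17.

Since 17·3 ≡ 1 (mod 5), take x = 3 + 17·((1−3)·3 mod 5) = 3 + 17·4 = 71.
Check: 71 mod 5 = 1, 71 mod 17 = 3.

71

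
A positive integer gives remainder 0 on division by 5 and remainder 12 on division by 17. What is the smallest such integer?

x ≡ 0 (mod 5) gives x ∈ {0, 5, 10, 15, 20, 25, 30, 35, …}.
The first of these with x mod 17 = 12 is 80.

80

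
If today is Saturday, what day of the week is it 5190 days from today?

Tuesday

5190 mod 7 = 3 (since 741·7 = 5187).
Saturday + 3 days → Tuesday.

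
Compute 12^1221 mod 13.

12

Successive squares of 12 mod 13: 12^1≡12, 12^2≡1, 12^4≡1, 12^8≡1, 12^16≡1, 12^32≡1, 12^64≡1, 12^128≡1, 12^256≡1, 12^512≡1, 12^1024≡1.
1221 = 1 + 4 + 64 + 128 + 1024, so 12^1221 ≡ 12·1·1·1·1 ≡ 12 (mod 13).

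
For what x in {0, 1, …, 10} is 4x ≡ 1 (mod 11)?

4⁻¹ ≡ 3 (mod 11) because 4·3 = 12 = 1·11 + 1.
So x ≡ 3·1 = 3 ≡ 3 (mod 11).

3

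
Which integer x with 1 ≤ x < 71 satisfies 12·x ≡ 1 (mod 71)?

71 = 5·12 + 11
12 = 1·11 + 1
11 = 11·1 + 0
Back-substituting gives 12·6 ≡ 1 (mod 71).

6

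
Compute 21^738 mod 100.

Square-and-reduce mod 100: 21^1≡21, 21^2≡41, 21^4≡81, 21^8≡61, 21^16≡21, 21^32≡41, 21^64≡81, 21^128≡61, 21^256≡21, 21^512≡41.
738 = 2 + 32 + 64 + 128 + 512, so 21^738 ≡ 41·41·81·61·41 ≡ 61 (mod 100).

61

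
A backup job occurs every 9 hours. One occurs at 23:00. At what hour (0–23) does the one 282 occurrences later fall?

282·9 = 2538.
2538 = 105·24 + 18, so 2538 mod 24 = 18.
(23 + 18) mod 24 = 17.

17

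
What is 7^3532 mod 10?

The units digit of 7^n cycles with period 4: 7, 9, 3, 1, …
3532 mod 4 = 0, so the last digit matches 7^4 = 1.

1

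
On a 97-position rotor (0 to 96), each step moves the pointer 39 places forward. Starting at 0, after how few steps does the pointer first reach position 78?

2

The inverse of 39 mod 97 is 5 (since 39·5 = 195 ≡ 1).
So x ≡ 5·78 = 390 ≡ 2 (mod 97).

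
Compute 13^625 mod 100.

Successive squares of 13 mod 100: 13^1≡13, 13^2≡69, 13^4≡61, 13^8≡21, 13^16≡41, 13^32≡81, 13^64≡61, 13^128≡21, 13^256≡41, 13^512≡81.
625 = 1 + 16 + 32 + 64 + 512, so 13^625 ≡ 13·41·81·61·81 ≡ 93 (mod 100).

93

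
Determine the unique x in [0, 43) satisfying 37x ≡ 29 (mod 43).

37⁻¹ ≡ 7 (mod 43) because 37·7 = 259 = 6·43 + 1.
So x ≡ 7·29 = 203 ≡ 31 (mod 43).
Check: 37·31 = 1147 = 26·43 + 29.

31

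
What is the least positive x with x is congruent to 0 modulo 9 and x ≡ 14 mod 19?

90

x ≡ 0 (mod 9) gives x ∈ {0, 9, 18, 27, 36, 45, 54, 63, …}.
The first of these with x mod 19 = 14 is 90.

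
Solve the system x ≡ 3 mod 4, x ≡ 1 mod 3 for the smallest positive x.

Since 3·3 ≡ 1 (mod 4), take x = 1 + 3·((3−1)·3 mod 4) = 1 + 3·2 = 7.
Check: 7 mod 4 = 3, 7 mod 3 = 1.

7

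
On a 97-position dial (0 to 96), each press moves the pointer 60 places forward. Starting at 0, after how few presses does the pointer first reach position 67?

The inverse of 60 mod 97 is 76 (since 60·76 = 4560 ≡ 1).
So x ≡ 76·67 = 5092 ≡ 48 (mod 97).

48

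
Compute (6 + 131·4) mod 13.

131·4 = 524.
524 − 40·13 = 4, so 524 ≡ 4 (mod 13).
(6 + 4) mod 13 = 10.

10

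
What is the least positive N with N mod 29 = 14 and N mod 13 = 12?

246

x ≡ 12 (mod 13) gives x ∈ {12, 25, 38, 51, 64, 77, 90, 103, …}.
The first of these with x mod 29 = 14 is 246.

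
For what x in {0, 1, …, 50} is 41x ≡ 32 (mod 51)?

7

41⁻¹ ≡ 5 (mod 51) because 41·5 = 205 = 4·51 + 1.
Multiplying both sides by 5: x ≡ 5·32 = 160 ≡ 7 (mod 51).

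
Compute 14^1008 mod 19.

Square-and-reduce mod 19: 14^1≡14, 14^2≡6, 14^4≡17, 14^8≡4, 14^16≡16, 14^32≡9, 14^64≡5, 14^128≡6, 14^256≡17, 14^512≡4.
Since 1008 = 16 + 32 + 64 + 128 + 256 + 512 in binary, 14^1008 ≡ 16·9·5·6·17·4 ≡ 1 (mod 19).

1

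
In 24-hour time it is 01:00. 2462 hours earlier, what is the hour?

11

2462 = 102·24 + 14, so 2462 mod 24 = 14.
(1 − 14) mod 24 = 11.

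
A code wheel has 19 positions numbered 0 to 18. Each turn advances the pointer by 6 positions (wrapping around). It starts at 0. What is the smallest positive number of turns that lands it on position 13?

18

The inverse of 6 mod 19 is 16 (since 6·16 = 96 ≡ 1).
So x ≡ 16·13 = 208 ≡ 18 (mod 19).
Check: 6·18 = 108 = 5·19 + 13.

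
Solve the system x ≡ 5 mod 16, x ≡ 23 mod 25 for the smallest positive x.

Since 25·9 ≡ 1 (mod 16), take x = 23 + 25·((5−23)·9 mod 16) = 23 + 25·14 = 373.
Check: 373 mod 16 = 5, 373 mod 25 = 23.

373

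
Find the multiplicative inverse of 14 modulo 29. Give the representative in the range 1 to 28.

14·27 = 378 = 13·29 + 1, so 14⁻¹ ≡ 27 (mod 29).

27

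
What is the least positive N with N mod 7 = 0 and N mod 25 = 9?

84

x ≡ 0 (mod 7) gives x ∈ {0, 7, 14, 21, 28, 35, 42, 49, …}.
The first of these with x mod 25 = 9 is 84.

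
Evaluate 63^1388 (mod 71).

36

Successive squares of 63 mod 71: 63^1≡63, 63^2≡64, 63^4≡49, 63^8≡58, 63^16≡27, 63^32≡19, 63^64≡6, 63^128≡36, 63^256≡18, 63^512≡40, 63^1024≡38.
1388 = 4 + 8 + 32 + 64 + 256 + 1024, so 63^1388 ≡ 49·58·19·6·18·38 ≡ 36 (mod 71).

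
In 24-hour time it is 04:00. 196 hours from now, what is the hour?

8

Dividing 196 by 24 gives quotient 8 and remainder 4.
(4 + 4) mod 24 = 8.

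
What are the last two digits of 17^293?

37

By repeated squaring mod 100: 17^1≡17, 17^2≡89, 17^4≡21, 17^8≡41, 17^16≡81, 17^32≡61, 17^64≡21, 17^128≡41, 17^256≡81.
293 = 1 + 4 + 32 + 256, so 17^293 ≡ 17·21·61·81 ≡ 37 (mod 100).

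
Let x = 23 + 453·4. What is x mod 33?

453·4 = 1812.
1812 = 54·33 + 30, so 1812 mod 33 = 30.
(23 + 30) mod 33 = 20.

20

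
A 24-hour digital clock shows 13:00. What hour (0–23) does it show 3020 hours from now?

3020 mod 24 = 20 (since 125·24 = 3000).
(13 + 20) mod 24 = 9.

9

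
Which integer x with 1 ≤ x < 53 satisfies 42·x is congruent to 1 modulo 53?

42·24 = 1008 = 19·53 + 1, so 42⁻¹ ≡ 24 (mod 53).

24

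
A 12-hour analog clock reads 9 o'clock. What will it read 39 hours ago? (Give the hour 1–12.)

6

39 mod 12 = 3 (since 3·12 = 36).
9 − 3 → 6 on a 12-hour dial.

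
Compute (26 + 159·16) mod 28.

159·16 = 2544.
2544 − 90·28 = 24, so 2544 ≡ 24 (mod 28).
(26 + 24) mod 28 = 22.

22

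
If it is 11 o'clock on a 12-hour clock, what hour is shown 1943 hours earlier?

1943 = 161·12 + 11, so 1943 mod 12 = 11.
11 − 11 → 12 on a 12-hour dial.

12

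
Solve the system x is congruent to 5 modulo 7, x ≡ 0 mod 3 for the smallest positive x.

12

Since 3·5 ≡ 1 (mod 7), take x = 0 + 3·((5−0)·5 mod 7) = 0 + 3·4 = 12.
Check: 12 mod 7 = 5, 12 mod 3 = 0.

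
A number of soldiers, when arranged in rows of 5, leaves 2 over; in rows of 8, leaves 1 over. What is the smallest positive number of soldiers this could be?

x ≡ 2 (mod 5) gives x ∈ {2, 7, 12, 17}.
The first of these with x mod 8 = 1 is 17.

17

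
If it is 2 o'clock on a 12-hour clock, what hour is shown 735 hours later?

5

735 mod 12 = 3 (since 61·12 = 732).
2 + 3 → 5 on a 12-hour dial.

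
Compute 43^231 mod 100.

By repeated squaring mod 100: 43^1≡43, 43^2≡49, 43^4≡1, 43^8≡1, 43^16≡1, 43^32≡1, 43^64≡1, 43^128≡1.
231 = 1 + 2 + 4 + 32 + 64 + 128, so 43^231 ≡ 43·49·1·1·1·1 ≡ 7 (mod 100).

7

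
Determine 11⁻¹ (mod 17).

14

11·14 = 154 = 9·17 + 1, so 11⁻¹ ≡ 14 (mod 17).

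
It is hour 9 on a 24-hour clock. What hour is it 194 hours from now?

194 mod 24 = 2 (since 8·24 = 192).
(9 + 2) mod 24 = 11.

11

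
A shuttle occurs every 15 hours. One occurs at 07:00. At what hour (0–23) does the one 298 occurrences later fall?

298·15 = 4470.
Dividing 4470 by 24 gives quotient 186 and remainder 6.
(7 + 6) mod 24 = 13.

13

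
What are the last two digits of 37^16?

By repeated squaring mod 100: 37^1≡37, 37^2≡69, 37^4≡61, 37^8≡21, 37^16≡41.
Since 16 = 16 in binary, 37^16 ≡ 41 ≡ 41 (mod 100).

41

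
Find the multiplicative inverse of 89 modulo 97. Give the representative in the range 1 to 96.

97 = 1·89 + 8
89 = 11·8 + 1
8 = 8·1 + 0
Back-substituting gives 89·12 ≡ 1 (mod 97).

12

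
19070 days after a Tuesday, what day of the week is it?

Dividing 19070 by 7 gives quotient 2724 and remainder 2.
Tuesday + 2 days → Thursday.

Thursday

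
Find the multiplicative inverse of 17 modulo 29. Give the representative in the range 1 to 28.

12

17·12 = 204 = 7·29 + 1, so 17⁻¹ ≡ 12 (mod 29).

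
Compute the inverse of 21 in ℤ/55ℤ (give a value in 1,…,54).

55 = 2·21 + 13
21 = 1·13 + 8
13 = 1·8 + 5
8 = 1·5 + 3
5 = 1·3 + 2
3 = 1·2 + 1
2 = 2·1 + 0
Back-substituting gives 21·21 ≡ 1 (mod 55).

21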